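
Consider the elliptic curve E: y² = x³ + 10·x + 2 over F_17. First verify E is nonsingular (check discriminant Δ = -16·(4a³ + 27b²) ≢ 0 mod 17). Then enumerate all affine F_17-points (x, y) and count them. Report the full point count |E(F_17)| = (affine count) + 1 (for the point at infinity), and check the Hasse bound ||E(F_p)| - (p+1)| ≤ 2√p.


Affine points = {(0, 6), (0, 11), (1, 8), (1, 9), (2, 8), (2, 9), (3, 5), (3, 12), (4, 2), (4, 15), (8, 4), (8, 13), (11, 7), (11, 10), (13, 0), (14, 8), (14, 9), (15, 5), (15, 12), (16, 5), (16, 12)}; affine count = 21; |E(F_17)| = 22.

Discriminant check: Δ ∝ 4a³ + 27b² = 4·10³ + 27·2² = 4·1000 + 27·4 ≡ 11 (mod 17). Nonzero ⇒ E is nonsingular.
For each x ∈ F_17, compute rhs = x³ + 10·x + 2 mod 17, then count y ∈ F_17 with y² ≡ rhs.
  x = 0: rhs = 2, matching y values: 6, 11 (2 points).
  x = 1: rhs = 13, matching y values: 8, 9 (2 points).
  x = 2: rhs = 13, matching y values: 8, 9 (2 points).
  x = 3: rhs = 8, matching y values: 5, 12 (2 points).
  x = 4: rhs = 4, matching y values: 2, 15 (2 points).
  x = 5: rhs = 7, matching y values: none (0 points).
  x = 6: rhs = 6, matching y values: none (0 points).
  x = 7: rhs = 7, matching y values: none (0 points).
  x = 8: rhs = 16, matching y values: 4, 13 (2 points).
  x = 9: rhs = 5, matching y values: none (0 points).
  x = 10: rhs = 14, matching y values: none (0 points).
  x = 11: rhs = 15, matching y values: 7, 10 (2 points).
  x = 12: rhs = 14, matching y values: none (0 points).
  x = 13: rhs = 0, matching y values: 0 (1 points).
  x = 14: rhs = 13, matching y values: 8, 9 (2 points).
  x = 15: rhs = 8, matching y values: 5, 12 (2 points).
  x = 16: rhs = 8, matching y values: 5, 12 (2 points).
Total affine count: 21.
Full point count |E(F_17)| = 21 + 1 = 22.
Hasse bound: |22 − (17+1)| = |4| = 4 ≤ 2√17 ≈ 8.2462 ✓.


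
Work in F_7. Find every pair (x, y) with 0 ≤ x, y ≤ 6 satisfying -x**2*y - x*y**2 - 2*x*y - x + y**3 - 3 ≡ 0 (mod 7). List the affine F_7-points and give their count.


Affine F_7-points: {(1, 1), (2, 1), (2, 2), (2, 6), (4, 0), (4, 2), (5, 6)}; count = 7.

For each of the 49 pairs (x, y) ∈ F_7², evaluate f(x, y) mod 7. Record the zeros.
  x = 0: [0↦4, 1↦5, 2↦5, 3↦3, 4↦5, 5↦3, 6↦3]  zeros at y ∈ ∅
  x = 1: [0↦3, 1↦0, 2↦1, 3↦5, 4↦4, 5↦4, 6↦4]  zeros at y ∈ {1}
  x = 2: [0↦2, 1↦0, 2↦0, 3↦1, 4↦2, 5↦2, 6↦0]  zeros at y ∈ {1, 2, 6}
  x = 3: [0↦1, 1↦5, 2↦2, 3↦5, 4↦6, 5↦4, 6↦5]  zeros at y ∈ ∅
  x = 4: [0↦0, 1↦1, 2↦0, 3↦3, 4↦2, 5↦3, 6↦5]  zeros at y ∈ {0, 2}
  x = 5: [0↦6, 1↦2, 2↦1, 3↦2, 4↦4, 5↦6, 6↦0]  zeros at y ∈ {6}
  x = 6: [0↦5, 1↦1, 2↦5, 3↦2, 4↦5, 5↦6, 6↦4]  zeros at y ∈ ∅
Collecting zeros: affine points = {(1, 1), (2, 1), (2, 2), (2, 6), (4, 0), (4, 2), (5, 6)}.
Total count |C(F_7)_aff| = 7.


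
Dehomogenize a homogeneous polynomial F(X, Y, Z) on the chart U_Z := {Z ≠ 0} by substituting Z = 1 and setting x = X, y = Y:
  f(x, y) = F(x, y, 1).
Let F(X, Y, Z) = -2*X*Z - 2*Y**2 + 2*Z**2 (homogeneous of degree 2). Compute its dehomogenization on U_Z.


f(x, y) = -2*x - 2*y**2 + 2

On U_Z we set Z = 1. Each monomial c·X^i·Y^j·Z^k in F becomes c·x^i·y^j·1^k = c·x^i·y^j.
Substituting Z = 1: F(X, Y, 1) = -2*x - 2*y**2 + 2.
Note: deg(f) ≤ deg(F) = 2; strict inequality happens when F is divisible by Z (lost terms).


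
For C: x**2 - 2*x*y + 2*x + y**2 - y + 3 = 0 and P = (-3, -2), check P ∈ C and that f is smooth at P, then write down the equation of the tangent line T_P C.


Tangent line at P: y + 2 = 0.

Step 1: f(-3, -2) = 0, so P lies on C.
Step 2: partial derivatives
  f_x(x, y) = 2*x - 2*y + 2, f_y(x, y) = -2*x + 2*y - 1.
  f_x(P) = 0, f_y(P) = 1 (gradient nonzero, so P is smooth).
Step 3: tangent line at P: 0·(x − -3) + 1·(y − -2) = 0.
Expanding: y + 2 = 0.


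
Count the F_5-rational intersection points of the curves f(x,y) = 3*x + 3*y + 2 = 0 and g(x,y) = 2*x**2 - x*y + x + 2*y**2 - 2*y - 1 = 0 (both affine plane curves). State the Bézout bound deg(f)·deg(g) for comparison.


Common zeros: {(2, 4)}; count = 1; Bézout bound = 2.

deg(f) = 1, deg(g) = 2, so Bézout bound = 2.
Scan x ∈ F_5. For each x, list the y ∈ F_5 with f(x, y) ≡ 0 and those with g(x, y) ≡ 0 (mod 5); the common zeros in that column are the intersection.
  x = 0: f ≡ 0 at y ∈ {1}; g ≡ 0 at y ∈ ∅; common: ∅.
  x = 1: f ≡ 0 at y ∈ {0}; g ≡ 0 at y ∈ ∅; common: ∅.
  x = 2: f ≡ 0 at y ∈ {4}; g ≡ 0 at y ∈ {3, 4}; common: {4}.
  x = 3: f ≡ 0 at y ∈ {3}; g ≡ 0 at y ∈ {0}; common: ∅.
  x = 4: f ≡ 0 at y ∈ {2}; g ≡ 0 at y ∈ {0, 3}; common: ∅.
Collecting: common zeros = {(2, 4)}, so the count is 1.
Comparison with the Bézout bound: 1 ≤ 2 = deg(f)·deg(g), as expected for curves with no common component (the affine F_5-count falls short of the bound because intersections may lie at infinity, over extension fields, or carry multiplicity).


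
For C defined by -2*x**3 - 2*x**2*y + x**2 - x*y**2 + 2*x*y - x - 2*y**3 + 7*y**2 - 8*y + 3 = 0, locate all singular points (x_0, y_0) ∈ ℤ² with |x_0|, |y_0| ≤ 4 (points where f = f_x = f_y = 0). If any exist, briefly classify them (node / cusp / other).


Singular points: {(0, 1)}; classification: node.

Compute partial derivatives:
  f_x = -6*x**2 - 4*x*y + 2*x - y**2 + 2*y - 1.
  f_y = -2*x**2 - 2*x*y + 2*x - 6*y**2 + 14*y - 8.
Scan x_0 ∈ {−4, ..., 4}. For each x_0, f_y(x_0, y) is a polynomial in y; find its integer roots y ∈ {−4, ..., 4}, then test f_x and f at those candidates.
  x = -4: f_y(-4, y) = -6*y**2 + 22*y - 48; no integer root y with |y| ≤ 4.
  x = -3: f_y(-3, y) = -6*y**2 + 20*y - 32; no integer root y with |y| ≤ 4.
  x = -2: f_y(-2, y) = -6*y**2 + 18*y - 20; no integer root y with |y| ≤ 4.
  x = -1: f_y(-1, y) = -6*y**2 + 16*y - 12; no integer root y with |y| ≤ 4.
  x = 0: f_y(0, y) = -6*y**2 + 14*y - 8; vanishes at y ∈ {1}. (0, 1): f_x = 0, f = 0 — SINGULAR.
  x = 1: f_y(1, y) = -6*y**2 + 12*y - 8; no integer root y with |y| ≤ 4.
  x = 2: f_y(2, y) = -6*y**2 + 10*y - 12; no integer root y with |y| ≤ 4.
  x = 3: f_y(3, y) = -6*y**2 + 8*y - 20; no integer root y with |y| ≤ 4.
  x = 4: f_y(4, y) = -6*y**2 + 6*y - 32; no integer root y with |y| ≤ 4.
Only singular point on the grid: (0, 1).
Classify: substitute x = 0 + u, y = 1 + v and expand: f = -2*u**3 - 2*u**2*v - u**2 - u*v**2 - 2*v**3 + v**2.
No constant or linear terms (consistent with a singular point). Quadratic part: -u**2 + v**2. Cubic part: -2*u**3 - 2*u**2*v - u*v**2 - 2*v**3.
The quadratic part v**2 - u**2 = (v − u)(v + u) splits into two distinct linear factors, so there are two distinct tangent lines y − 1 = ±(x − 0) — this is a node (ordinary double point).
Classification: node.


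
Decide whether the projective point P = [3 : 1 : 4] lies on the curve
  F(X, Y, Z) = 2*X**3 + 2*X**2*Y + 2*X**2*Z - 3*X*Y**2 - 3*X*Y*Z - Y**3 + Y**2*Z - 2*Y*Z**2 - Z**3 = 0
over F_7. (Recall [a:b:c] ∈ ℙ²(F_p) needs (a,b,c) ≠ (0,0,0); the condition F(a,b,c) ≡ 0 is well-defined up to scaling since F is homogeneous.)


F(3,1,4) ≡ 6 (mod 7); P is NOT on the curve.

Evaluate F(3, 1, 4) term-by-term (mod 7).
  2*X**3 ↦ 2·27·1·1 = 54
  2*X**2*Y ↦ 2·9·1·1 = 18
  2*X**2*Z ↦ 2·9·1·4 = 72
  -3*X*Y**2 ↦ -3·3·1·1 = -9
  -3*X*Y*Z ↦ -3·3·1·4 = -36
  -Y**3 ↦ -1·1·1·1 = -1
  Y**2*Z ↦ 1·1·1·4 = 4
  -2*Y*Z**2 ↦ -2·1·1·16 = -32
  -Z**3 ↦ -1·1·1·64 = -64
Sum: F(3, 1, 4) = (54) + (18) + (72) + (-9) + (-36) + (-1) + (4) + (-32) + (-64) = 6.
Reducing mod 7: 6 ≡ 6 (mod 7).
Since F(a, b, c) ≡ 6 ≠ 0 (mod 7), P does NOT lie on the curve.


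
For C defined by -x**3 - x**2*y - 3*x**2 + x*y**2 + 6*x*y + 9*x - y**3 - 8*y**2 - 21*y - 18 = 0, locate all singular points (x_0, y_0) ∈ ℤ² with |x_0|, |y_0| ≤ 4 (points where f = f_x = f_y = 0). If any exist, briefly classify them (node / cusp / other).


Singular points: {(0, -3)}; classification: cusp.

Compute partial derivatives:
  f_x = -3*x**2 - 2*x*y - 6*x + y**2 + 6*y + 9.
  f_y = -x**2 + 2*x*y + 6*x - 3*y**2 - 16*y - 21.
Scan x_0 ∈ {−4, ..., 4}. For each x_0, f_y(x_0, y) is a polynomial in y; find its integer roots y ∈ {−4, ..., 4}, then test f_x and f at those candidates.
  x = -4: f_y(-4, y) = -3*y**2 - 24*y - 61; no integer root y with |y| ≤ 4.
  x = -3: f_y(-3, y) = -3*y**2 - 22*y - 48; no integer root y with |y| ≤ 4.
  x = -2: f_y(-2, y) = -3*y**2 - 20*y - 37; no integer root y with |y| ≤ 4.
  x = -1: f_y(-1, y) = -3*y**2 - 18*y - 28; no integer root y with |y| ≤ 4.
  x = 0: f_y(0, y) = -3*y**2 - 16*y - 21; vanishes at y ∈ {-3}. (0, -3): f_x = 0, f = 0 — SINGULAR.
  x = 1: f_y(1, y) = -3*y**2 - 14*y - 16; vanishes at y ∈ {-2}. (1, -2): f_x = -4 ≠ 0.
  x = 2: f_y(2, y) = -3*y**2 - 12*y - 13; no integer root y with |y| ≤ 4.
  x = 3: f_y(3, y) = -3*y**2 - 10*y - 12; no integer root y with |y| ≤ 4.
  x = 4: f_y(4, y) = -3*y**2 - 8*y - 13; no integer root y with |y| ≤ 4.
Only singular point on the grid: (0, -3).
Classify: substitute x = 0 + u, y = -3 + v and expand: f = -u**3 - u**2*v + u*v**2 - v**3 + v**2.
No constant or linear terms (consistent with a singular point). Quadratic part: v**2. Cubic part: -u**3 - u**2*v + u*v**2 - v**3.
The quadratic part v**2 is a perfect square, so there is a single (double) tangent line v = 0, i.e. y = -3. Restricting the cubic part to that line (v = 0) leaves -u**3 ≠ 0, so f is not divisible by v and the branch is v² ≈ u**3 to lowest order — this is a cusp.
Classification: cusp.


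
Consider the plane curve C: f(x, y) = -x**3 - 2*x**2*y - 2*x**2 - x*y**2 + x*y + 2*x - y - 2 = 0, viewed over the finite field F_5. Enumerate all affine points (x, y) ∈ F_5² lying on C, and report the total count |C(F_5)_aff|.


Affine F_5-points: {(0, 3), (3, 1), (3, 2), (4, 0), (4, 4)}; count = 5.

For each of the 25 pairs (x, y) ∈ F_5², evaluate f(x, y) mod 5. Record the zeros.
  x = 0: [0↦3, 1↦2, 2↦1, 3↦0, 4↦4]  zeros at y ∈ {3}
  x = 1: [0↦2, 1↦4, 2↦4, 3↦2, 4↦3]  zeros at y ∈ ∅
  x = 2: [0↦1, 1↦2, 2↦4, 3↦2, 4↦1]  zeros at y ∈ ∅
  x = 3: [0↦4, 1↦0, 2↦0, 3↦4, 4↦2]  zeros at y ∈ {1, 2}
  x = 4: [0↦0, 1↦2, 2↦1, 3↦2, 4↦0]  zeros at y ∈ {0, 4}
Collecting zeros: affine points = {(0, 3), (3, 1), (3, 2), (4, 0), (4, 4)}.
Total count |C(F_5)_aff| = 5.


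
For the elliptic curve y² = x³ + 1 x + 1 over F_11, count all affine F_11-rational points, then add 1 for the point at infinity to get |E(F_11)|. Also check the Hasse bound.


Affine points = {(0, 1), (0, 10), (1, 5), (1, 6), (2, 0), (3, 3), (3, 8), (4, 5), (4, 6), (6, 5), (6, 6), (8, 2), (8, 9)}; affine count = 13; |E(F_11)| = 14.

Discriminant check: Δ ∝ 4a³ + 27b² = 4·1³ + 27·1² = 4·1 + 27·1 ≡ 9 (mod 11). Nonzero ⇒ E is nonsingular.
For each x ∈ F_11, compute rhs = x³ + 1·x + 1 mod 11, then count y ∈ F_11 with y² ≡ rhs.
  x = 0: rhs = 1, matching y values: 1, 10 (2 points).
  x = 1: rhs = 3, matching y values: 5, 6 (2 points).
  x = 2: rhs = 0, matching y values: 0 (1 points).
  x = 3: rhs = 9, matching y values: 3, 8 (2 points).
  x = 4: rhs = 3, matching y values: 5, 6 (2 points).
  x = 5: rhs = 10, matching y values: none (0 points).
  x = 6: rhs = 3, matching y values: 5, 6 (2 points).
  x = 7: rhs = 10, matching y values: none (0 points).
  x = 8: rhs = 4, matching y values: 2, 9 (2 points).
  x = 9: rhs = 2, matching y values: none (0 points).
  x = 10: rhs = 10, matching y values: none (0 points).
Total affine count: 13.
Full point count |E(F_11)| = 13 + 1 = 14.
Hasse bound: |14 − (11+1)| = |2| = 2 ≤ 2√11 ≈ 6.6332 ✓.


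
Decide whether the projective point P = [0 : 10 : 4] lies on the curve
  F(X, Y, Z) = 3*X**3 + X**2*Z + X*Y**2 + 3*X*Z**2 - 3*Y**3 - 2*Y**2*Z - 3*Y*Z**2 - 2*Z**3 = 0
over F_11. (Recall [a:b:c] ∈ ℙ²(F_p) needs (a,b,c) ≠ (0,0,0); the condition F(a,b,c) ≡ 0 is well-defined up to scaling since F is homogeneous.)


F(0,10,4) ≡ 3 (mod 11); P is NOT on the curve.

Evaluate F(0, 10, 4) term-by-term (mod 11).
  3*X**3 ↦ 3·0·1·1 = 0
  X**2*Z ↦ 1·0·1·4 = 0
  X*Y**2 ↦ 1·0·100·1 = 0
  3*X*Z**2 ↦ 3·0·1·16 = 0
  -3*Y**3 ↦ -3·1·1000·1 = -3000
  -2*Y**2*Z ↦ -2·1·100·4 = -800
  -3*Y*Z**2 ↦ -3·1·10·16 = -480
  -2*Z**3 ↦ -2·1·1·64 = -128
Sum: F(0, 10, 4) = (0) + (0) + (0) + (0) + (-3000) + (-800) + (-480) + (-128) = -4408.
Reducing mod 11: -4408 ≡ 3 (mod 11).
Since F(a, b, c) ≡ 3 ≠ 0 (mod 11), P does NOT lie on the curve.


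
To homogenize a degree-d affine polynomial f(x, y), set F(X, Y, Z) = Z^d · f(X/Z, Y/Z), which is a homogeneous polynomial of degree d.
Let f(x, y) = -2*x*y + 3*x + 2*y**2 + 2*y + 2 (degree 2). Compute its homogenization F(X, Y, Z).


F(X, Y, Z) = -2*X*Y + 3*X*Z + 2*Y**2 + 2*Y*Z + 2*Z**2

deg(f) = 2.
Substitute x = X/Z, y = Y/Z into f, then multiply by Z^2.
  monomial -2·x^1·y^1 ↦ -2·X^1·Y^1·Z^0.
  monomial 3·x^1·y^0 ↦ 3·X^1·Y^0·Z^1.
  monomial 2·x^0·y^2 ↦ 2·X^0·Y^2·Z^0.
  monomial 2·x^0·y^1 ↦ 2·X^0·Y^1·Z^1.
  monomial 2·x^0·y^0 ↦ 2·X^0·Y^0·Z^2.
Collecting: F(X, Y, Z) = -2*X*Y + 3*X*Z + 2*Y**2 + 2*Y*Z + 2*Z**2.


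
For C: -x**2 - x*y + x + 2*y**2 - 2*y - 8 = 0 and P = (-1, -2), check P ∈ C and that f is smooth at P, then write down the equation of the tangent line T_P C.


Tangent line at P: 5*x - 9*y - 13 = 0.

Step 1: f(-1, -2) = 0, so P lies on C.
Step 2: partial derivatives
  f_x(x, y) = -2*x - y + 1, f_y(x, y) = -x + 4*y - 2.
  f_x(P) = 5, f_y(P) = -9 (gradient nonzero, so P is smooth).
Step 3: tangent line at P: 5·(x − -1) + -9·(y − -2) = 0.
Expanding: 5*x - 9*y - 13 = 0.


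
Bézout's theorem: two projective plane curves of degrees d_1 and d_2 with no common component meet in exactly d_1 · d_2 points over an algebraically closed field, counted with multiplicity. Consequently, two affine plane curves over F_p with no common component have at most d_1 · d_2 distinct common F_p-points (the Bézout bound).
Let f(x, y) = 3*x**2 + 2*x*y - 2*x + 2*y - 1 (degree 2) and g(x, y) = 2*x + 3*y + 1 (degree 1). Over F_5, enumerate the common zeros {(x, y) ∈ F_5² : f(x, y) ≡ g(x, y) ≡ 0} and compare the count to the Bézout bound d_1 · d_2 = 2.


Common zeros: {(0, 3)}; count = 1; Bézout bound = 2.

deg(f) = 2, deg(g) = 1, so Bézout bound = 2.
Scan x ∈ F_5. For each x, list the y ∈ F_5 with f(x, y) ≡ 0 and those with g(x, y) ≡ 0 (mod 5); the common zeros in that column are the intersection.
  x = 0: f ≡ 0 at y ∈ {3}; g ≡ 0 at y ∈ {3}; common: {3}.
  x = 1: f ≡ 0 at y ∈ {0}; g ≡ 0 at y ∈ {4}; common: ∅.
  x = 2: f ≡ 0 at y ∈ {3}; g ≡ 0 at y ∈ {0}; common: ∅.
  x = 3: f ≡ 0 at y ∈ {0}; g ≡ 0 at y ∈ {1}; common: ∅.
  x = 4: f ≡ 0 at y ∈ ∅; g ≡ 0 at y ∈ {2}; common: ∅.
Collecting: common zeros = {(0, 3)}, so the count is 1.
Comparison with the Bézout bound: 1 ≤ 2 = deg(f)·deg(g), as expected for curves with no common component (the affine F_5-count falls short of the bound because intersections may lie at infinity, over extension fields, or carry multiplicity).


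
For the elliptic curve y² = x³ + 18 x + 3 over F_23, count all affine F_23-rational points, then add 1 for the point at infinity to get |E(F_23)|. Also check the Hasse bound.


Affine points = {(0, 7), (0, 16), (2, 1), (2, 22), (4, 1), (4, 22), (7, 9), (7, 14), (14, 3), (14, 20), (17, 1), (17, 22), (18, 8), (18, 15)}; affine count = 14; |E(F_23)| = 15.

Discriminant check: Δ ∝ 4a³ + 27b² = 4·18³ + 27·3² = 4·5832 + 27·9 ≡ 19 (mod 23). Nonzero ⇒ E is nonsingular.
For each x ∈ F_23, compute rhs = x³ + 18·x + 3 mod 23, then count y ∈ F_23 with y² ≡ rhs.
  x = 0: rhs = 3, matching y values: 7, 16 (2 points).
  x = 1: rhs = 22, matching y values: none (0 points).
  x = 2: rhs = 1, matching y values: 1, 22 (2 points).
  x = 3: rhs = 15, matching y values: none (0 points).
  x = 4: rhs = 1, matching y values: 1, 22 (2 points).
  x = 5: rhs = 11, matching y values: none (0 points).
  x = 6: rhs = 5, matching y values: none (0 points).
  x = 7: rhs = 12, matching y values: 9, 14 (2 points).
  x = 8: rhs = 15, matching y values: none (0 points).
  x = 9: rhs = 20, matching y values: none (0 points).
  x = 10: rhs = 10, matching y values: none (0 points).
  x = 11: rhs = 14, matching y values: none (0 points).
  x = 12: rhs = 15, matching y values: none (0 points).
  x = 13: rhs = 19, matching y values: none (0 points).
  x = 14: rhs = 9, matching y values: 3, 20 (2 points).
  x = 15: rhs = 14, matching y values: none (0 points).
  x = 16: rhs = 17, matching y values: none (0 points).
  x = 17: rhs = 1, matching y values: 1, 22 (2 points).
  x = 18: rhs = 18, matching y values: 8, 15 (2 points).
  x = 19: rhs = 5, matching y values: none (0 points).
  x = 20: rhs = 14, matching y values: none (0 points).
  x = 21: rhs = 5, matching y values: none (0 points).
  x = 22: rhs = 7, matching y values: none (0 points).
Total affine count: 14.
Full point count |E(F_23)| = 14 + 1 = 15.
Hasse bound: |15 − (23+1)| = |-9| = 9 ≤ 2√23 ≈ 9.5917 ✓.


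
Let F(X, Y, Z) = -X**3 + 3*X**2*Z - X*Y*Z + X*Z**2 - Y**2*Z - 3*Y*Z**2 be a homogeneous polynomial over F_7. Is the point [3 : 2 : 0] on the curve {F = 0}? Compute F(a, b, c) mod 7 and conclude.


F(3,2,0) ≡ 1 (mod 7); P is NOT on the curve.

Evaluate F(3, 2, 0) term-by-term (mod 7).
  -X**3 ↦ -1·27·1·1 = -27
  3*X**2*Z ↦ 3·9·1·0 = 0
  -X*Y*Z ↦ -1·3·2·0 = 0
  X*Z**2 ↦ 1·3·1·0 = 0
  -Y**2*Z ↦ -1·1·4·0 = 0
  -3*Y*Z**2 ↦ -3·1·2·0 = 0
Sum: F(3, 2, 0) = (-27) + (0) + (0) + (0) + (0) + (0) = -27.
Reducing mod 7: -27 ≡ 1 (mod 7).
Since F(a, b, c) ≡ 1 ≠ 0 (mod 7), P does NOT lie on the curve.


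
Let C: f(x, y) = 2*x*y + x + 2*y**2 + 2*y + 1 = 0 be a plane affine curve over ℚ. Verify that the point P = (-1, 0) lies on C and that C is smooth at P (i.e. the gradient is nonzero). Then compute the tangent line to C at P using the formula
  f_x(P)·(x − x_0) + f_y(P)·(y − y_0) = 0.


Tangent line at P: x + 1 = 0.

Step 1: f(-1, 0) = 0, so P lies on C.
Step 2: partial derivatives
  f_x(x, y) = 2*y + 1, f_y(x, y) = 2*x + 4*y + 2.
  f_x(P) = 1, f_y(P) = 0 (gradient nonzero, so P is smooth).
Step 3: tangent line at P: 1·(x − -1) + 0·(y − 0) = 0.
Expanding: x + 1 = 0.


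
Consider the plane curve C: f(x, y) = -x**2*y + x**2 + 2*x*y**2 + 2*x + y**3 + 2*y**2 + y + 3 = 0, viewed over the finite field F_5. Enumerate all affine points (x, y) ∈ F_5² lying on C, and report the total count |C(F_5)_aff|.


Affine F_5-points: {(1, 2), (2, 1), (4, 2)}; count = 3.

For each of the 25 pairs (x, y) ∈ F_5², evaluate f(x, y) mod 5. Record the zeros.
  x = 0: [0↦3, 1↦2, 2↦1, 3↦1, 4↦3]  zeros at y ∈ ∅
  x = 1: [0↦1, 1↦1, 2↦0, 3↦4, 4↦4]  zeros at y ∈ {2}
  x = 2: [0↦1, 1↦0, 2↦2, 3↦3, 4↦4]  zeros at y ∈ {1}
  x = 3: [0↦3, 1↦4, 2↦2, 3↦3, 4↦3]  zeros at y ∈ ∅
  x = 4: [0↦2, 1↦3, 2↦0, 3↦4, 4↦1]  zeros at y ∈ {2}
Collecting zeros: affine points = {(1, 2), (2, 1), (4, 2)}.
Total count |C(F_5)_aff| = 3.


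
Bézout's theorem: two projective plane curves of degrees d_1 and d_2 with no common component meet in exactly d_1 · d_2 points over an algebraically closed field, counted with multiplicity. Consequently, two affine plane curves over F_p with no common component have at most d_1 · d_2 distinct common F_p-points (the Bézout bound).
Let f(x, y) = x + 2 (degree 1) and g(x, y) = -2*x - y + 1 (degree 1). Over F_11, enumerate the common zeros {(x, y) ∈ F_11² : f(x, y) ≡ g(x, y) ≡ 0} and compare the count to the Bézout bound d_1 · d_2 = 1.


Common zeros: {(9, 5)}; count = 1; Bézout bound = 1.

deg(f) = 1, deg(g) = 1, so Bézout bound = 1.
Scan x ∈ F_11. For each x, list the y ∈ F_11 with f(x, y) ≡ 0 and those with g(x, y) ≡ 0 (mod 11); the common zeros in that column are the intersection.
  x = 0: f ≡ 0 at y ∈ ∅; g ≡ 0 at y ∈ {1}; common: ∅.
  x = 1: f ≡ 0 at y ∈ ∅; g ≡ 0 at y ∈ {10}; common: ∅.
  x = 2: f ≡ 0 at y ∈ ∅; g ≡ 0 at y ∈ {8}; common: ∅.
  x = 3: f ≡ 0 at y ∈ ∅; g ≡ 0 at y ∈ {6}; common: ∅.
  x = 4: f ≡ 0 at y ∈ ∅; g ≡ 0 at y ∈ {4}; common: ∅.
  x = 5: f ≡ 0 at y ∈ ∅; g ≡ 0 at y ∈ {2}; common: ∅.
  x = 6: f ≡ 0 at y ∈ ∅; g ≡ 0 at y ∈ {0}; common: ∅.
  x = 7: f ≡ 0 at y ∈ ∅; g ≡ 0 at y ∈ {9}; common: ∅.
  x = 8: f ≡ 0 at y ∈ ∅; g ≡ 0 at y ∈ {7}; common: ∅.
  x = 9: f ≡ 0 at y ∈ {0, 1, 2, 3, 4, 5, 6, 7, 8, 9, 10}; g ≡ 0 at y ∈ {5}; common: {5}.
  x = 10: f ≡ 0 at y ∈ ∅; g ≡ 0 at y ∈ {3}; common: ∅.
Collecting: common zeros = {(9, 5)}, so the count is 1.
Comparison with the Bézout bound: 1 ≤ 1 = deg(f)·deg(g), as expected for curves with no common component (the bound is attained).


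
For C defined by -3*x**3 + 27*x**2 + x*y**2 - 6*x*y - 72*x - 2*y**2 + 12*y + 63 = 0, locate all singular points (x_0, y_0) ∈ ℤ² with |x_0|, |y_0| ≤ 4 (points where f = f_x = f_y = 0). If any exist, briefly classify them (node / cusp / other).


Singular points: {(3, 3)}; classification: cusp.

Compute partial derivatives:
  f_x = -9*x**2 + 54*x + y**2 - 6*y - 72.
  f_y = 2*x*y - 6*x - 4*y + 12.
Scan x_0 ∈ {−4, ..., 4}. For each x_0, f_y(x_0, y) is a polynomial in y; find its integer roots y ∈ {−4, ..., 4}, then test f_x and f at those candidates.
  x = -4: f_y(-4, y) = 36 - 12*y; vanishes at y ∈ {3}. (-4, 3): f_x = -441 ≠ 0.
  x = -3: f_y(-3, y) = 30 - 10*y; vanishes at y ∈ {3}. (-3, 3): f_x = -324 ≠ 0.
  x = -2: f_y(-2, y) = 24 - 8*y; vanishes at y ∈ {3}. (-2, 3): f_x = -225 ≠ 0.
  x = -1: f_y(-1, y) = 18 - 6*y; vanishes at y ∈ {3}. (-1, 3): f_x = -144 ≠ 0.
  x = 0: f_y(0, y) = 12 - 4*y; vanishes at y ∈ {3}. (0, 3): f_x = -81 ≠ 0.
  x = 1: f_y(1, y) = 6 - 2*y; vanishes at y ∈ {3}. (1, 3): f_x = -36 ≠ 0.
  x = 2: f_y(2, y) = 0; vanishes at y ∈ {-4, -3, -2, -1, 0, 1, 2, 3, 4}. (2, -4): f_x = 40 ≠ 0; (2, -3): f_x = 27 ≠ 0; (2, -2): f_x = 16 ≠ 0; (2, -1): f_x = 7 ≠ 0; (2, 0): f_x = 0 but f = 3 ≠ 0; (2, 1): f_x = -5 ≠ 0; (2, 2): f_x = -8 ≠ 0; (2, 3): f_x = -9 ≠ 0; (2, 4): f_x = -8 ≠ 0.
  x = 3: f_y(3, y) = 2*y - 6; vanishes at y ∈ {3}. (3, 3): f_x = 0, f = 0 — SINGULAR.
  x = 4: f_y(4, y) = 4*y - 12; vanishes at y ∈ {3}. (4, 3): f_x = -9 ≠ 0.
Only singular point on the grid: (3, 3).
Classify: substitute x = 3 + u, y = 3 + v and expand: f = -3*u**3 + u*v**2 + v**2.
No constant or linear terms (consistent with a singular point). Quadratic part: v**2. Cubic part: -3*u**3 + u*v**2.
The quadratic part v**2 is a perfect square, so there is a single (double) tangent line v = 0, i.e. y = 3. Restricting the cubic part to that line (v = 0) leaves -3*u**3 ≠ 0, so f is not divisible by v and the branch is v² ≈ 3*u**3 to lowest order — this is a cusp.
Classification: cusp.


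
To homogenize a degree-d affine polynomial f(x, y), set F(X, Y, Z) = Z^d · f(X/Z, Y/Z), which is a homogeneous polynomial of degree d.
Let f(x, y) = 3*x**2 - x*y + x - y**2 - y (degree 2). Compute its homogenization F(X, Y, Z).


F(X, Y, Z) = 3*X**2 - X*Y + X*Z - Y**2 - Y*Z

deg(f) = 2.
Substitute x = X/Z, y = Y/Z into f, then multiply by Z^2.
  monomial 3·x^2·y^0 ↦ 3·X^2·Y^0·Z^0.
  monomial -1·x^1·y^1 ↦ -1·X^1·Y^1·Z^0.
  monomial 1·x^1·y^0 ↦ 1·X^1·Y^0·Z^1.
  monomial -1·x^0·y^2 ↦ -1·X^0·Y^2·Z^0.
  monomial -1·x^0·y^1 ↦ -1·X^0·Y^1·Z^1.
Collecting: F(X, Y, Z) = 3*X**2 - X*Y + X*Z - Y**2 - Y*Z.


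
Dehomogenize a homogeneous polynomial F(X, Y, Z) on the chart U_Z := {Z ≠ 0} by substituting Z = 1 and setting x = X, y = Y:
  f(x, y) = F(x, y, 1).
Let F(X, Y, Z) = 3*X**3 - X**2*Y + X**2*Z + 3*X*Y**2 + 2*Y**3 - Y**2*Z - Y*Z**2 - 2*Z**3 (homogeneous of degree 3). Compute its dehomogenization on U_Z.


f(x, y) = 3*x**3 - x**2*y + x**2 + 3*x*y**2 + 2*y**3 - y**2 - y - 2

On U_Z we set Z = 1. Each monomial c·X^i·Y^j·Z^k in F becomes c·x^i·y^j·1^k = c·x^i·y^j.
Substituting Z = 1: F(X, Y, 1) = 3*x**3 - x**2*y + x**2 + 3*x*y**2 + 2*y**3 - y**2 - y - 2.
Note: deg(f) ≤ deg(F) = 3; strict inequality happens when F is divisible by Z (lost terms).


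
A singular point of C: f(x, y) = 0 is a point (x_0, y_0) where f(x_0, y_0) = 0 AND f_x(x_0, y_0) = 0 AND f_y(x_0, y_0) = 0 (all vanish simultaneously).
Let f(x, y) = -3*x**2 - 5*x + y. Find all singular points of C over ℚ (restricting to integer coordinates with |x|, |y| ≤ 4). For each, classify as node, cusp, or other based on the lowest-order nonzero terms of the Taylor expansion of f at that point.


No singular points in the scanned grid; C is smooth there.

Compute partial derivatives:
  f_x = -6*x - 5.
  f_y = 1.
f_y = 1 is a nonzero constant, so f_y never vanishes: no point (x, y) can satisfy f = f_x = f_y = 0. In particular no (x, y) ∈ {−4, ..., 4}² is singular; the curve is smooth.


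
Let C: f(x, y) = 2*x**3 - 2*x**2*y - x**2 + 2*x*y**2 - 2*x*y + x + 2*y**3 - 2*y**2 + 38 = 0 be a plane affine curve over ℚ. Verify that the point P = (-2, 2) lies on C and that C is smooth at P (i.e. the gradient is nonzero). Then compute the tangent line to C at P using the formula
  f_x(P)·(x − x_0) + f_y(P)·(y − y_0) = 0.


Tangent line at P: 49*x - 4*y + 106 = 0.

Step 1: f(-2, 2) = 0, so P lies on C.
Step 2: partial derivatives
  f_x(x, y) = 6*x**2 - 4*x*y - 2*x + 2*y**2 - 2*y + 1, f_y(x, y) = -2*x**2 + 4*x*y - 2*x + 6*y**2 - 4*y.
  f_x(P) = 49, f_y(P) = -4 (gradient nonzero, so P is smooth).
Step 3: tangent line at P: 49·(x − -2) + -4·(y − 2) = 0.
Expanding: 49*x - 4*y + 106 = 0.


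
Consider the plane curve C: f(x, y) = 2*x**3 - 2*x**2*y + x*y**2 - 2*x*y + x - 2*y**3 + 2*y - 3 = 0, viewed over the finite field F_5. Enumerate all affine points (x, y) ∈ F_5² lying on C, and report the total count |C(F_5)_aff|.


Affine F_5-points: {(0, 2), (1, 0), (1, 4), (2, 0), (2, 1)}; count = 5.

For each of the 25 pairs (x, y) ∈ F_5², evaluate f(x, y) mod 5. Record the zeros.
  x = 0: [0↦2, 1↦2, 2↦0, 3↦4, 4↦2]  zeros at y ∈ {2}
  x = 1: [0↦0, 1↦2, 2↦4, 3↦4, 4↦0]  zeros at y ∈ {0, 4}
  x = 2: [0↦0, 1↦0, 2↦2, 3↦4, 4↦4]  zeros at y ∈ {0, 1}
  x = 3: [0↦4, 1↦3, 2↦1, 3↦1, 4↦1]  zeros at y ∈ ∅
  x = 4: [0↦4, 1↦3, 2↦3, 3↦2, 4↦3]  zeros at y ∈ ∅
Collecting zeros: affine points = {(0, 2), (1, 0), (1, 4), (2, 0), (2, 1)}.
Total count |C(F_5)_aff| = 5.


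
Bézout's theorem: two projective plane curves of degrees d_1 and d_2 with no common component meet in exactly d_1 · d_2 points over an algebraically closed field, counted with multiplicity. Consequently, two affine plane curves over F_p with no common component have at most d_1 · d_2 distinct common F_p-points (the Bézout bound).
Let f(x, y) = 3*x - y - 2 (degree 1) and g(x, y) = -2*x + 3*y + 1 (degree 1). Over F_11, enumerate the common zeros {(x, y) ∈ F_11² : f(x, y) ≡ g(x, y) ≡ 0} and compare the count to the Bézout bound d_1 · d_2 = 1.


Common zeros: {(7, 8)}; count = 1; Bézout bound = 1.

deg(f) = 1, deg(g) = 1, so Bézout bound = 1.
Scan x ∈ F_11. For each x, list the y ∈ F_11 with f(x, y) ≡ 0 and those with g(x, y) ≡ 0 (mod 11); the common zeros in that column are the intersection.
  x = 0: f ≡ 0 at y ∈ {9}; g ≡ 0 at y ∈ {7}; common: ∅.
  x = 1: f ≡ 0 at y ∈ {1}; g ≡ 0 at y ∈ {4}; common: ∅.
  x = 2: f ≡ 0 at y ∈ {4}; g ≡ 0 at y ∈ {1}; common: ∅.
  x = 3: f ≡ 0 at y ∈ {7}; g ≡ 0 at y ∈ {9}; common: ∅.
  x = 4: f ≡ 0 at y ∈ {10}; g ≡ 0 at y ∈ {6}; common: ∅.
  x = 5: f ≡ 0 at y ∈ {2}; g ≡ 0 at y ∈ {3}; common: ∅.
  x = 6: f ≡ 0 at y ∈ {5}; g ≡ 0 at y ∈ {0}; common: ∅.
  x = 7: f ≡ 0 at y ∈ {8}; g ≡ 0 at y ∈ {8}; common: {8}.
  x = 8: f ≡ 0 at y ∈ {0}; g ≡ 0 at y ∈ {5}; common: ∅.
  x = 9: f ≡ 0 at y ∈ {3}; g ≡ 0 at y ∈ {2}; common: ∅.
  x = 10: f ≡ 0 at y ∈ {6}; g ≡ 0 at y ∈ {10}; common: ∅.
Collecting: common zeros = {(7, 8)}, so the count is 1.
Comparison with the Bézout bound: 1 ≤ 1 = deg(f)·deg(g), as expected for curves with no common component (the bound is attained).


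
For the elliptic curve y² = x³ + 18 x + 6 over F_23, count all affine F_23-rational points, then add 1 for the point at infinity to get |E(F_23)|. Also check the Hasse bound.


Affine points = {(0, 11), (0, 12), (1, 5), (1, 18), (2, 2), (2, 21), (3, 8), (3, 15), (4, 2), (4, 21), (6, 10), (6, 13), (8, 8), (8, 15), (9, 0), (10, 6), (10, 17), (12, 8), (12, 15), (14, 9), (14, 14), (17, 2), (17, 21), (19, 10), (19, 13), (21, 10), (21, 13)}; affine count = 27; |E(F_23)| = 28.

Discriminant check: Δ ∝ 4a³ + 27b² = 4·18³ + 27·6² = 4·5832 + 27·36 ≡ 12 (mod 23). Nonzero ⇒ E is nonsingular.
For each x ∈ F_23, compute rhs = x³ + 18·x + 6 mod 23, then count y ∈ F_23 with y² ≡ rhs.
  x = 0: rhs = 6, matching y values: 11, 12 (2 points).
  x = 1: rhs = 2, matching y values: 5, 18 (2 points).
  x = 2: rhs = 4, matching y values: 2, 21 (2 points).
  x = 3: rhs = 18, matching y values: 8, 15 (2 points).
  x = 4: rhs = 4, matching y values: 2, 21 (2 points).
  x = 5: rhs = 14, matching y values: none (0 points).
  x = 6: rhs = 8, matching y values: 10, 13 (2 points).
  x = 7: rhs = 15, matching y values: none (0 points).
  x = 8: rhs = 18, matching y values: 8, 15 (2 points).
  x = 9: rhs = 0, matching y values: 0 (1 points).
  x = 10: rhs = 13, matching y values: 6, 17 (2 points).
  x = 11: rhs = 17, matching y values: none (0 points).
  x = 12: rhs = 18, matching y values: 8, 15 (2 points).
  x = 13: rhs = 22, matching y values: none (0 points).
  x = 14: rhs = 12, matching y values: 9, 14 (2 points).
  x = 15: rhs = 17, matching y values: none (0 points).
  x = 16: rhs = 20, matching y values: none (0 points).
  x = 17: rhs = 4, matching y values: 2, 21 (2 points).
  x = 18: rhs = 21, matching y values: none (0 points).
  x = 19: rhs = 8, matching y values: 10, 13 (2 points).
  x = 20: rhs = 17, matching y values: none (0 points).
  x = 21: rhs = 8, matching y values: 10, 13 (2 points).
  x = 22: rhs = 10, matching y values: none (0 points).
Total affine count: 27.
Full point count |E(F_23)| = 27 + 1 = 28.
Hasse bound: |28 − (23+1)| = |4| = 4 ≤ 2√23 ≈ 9.5917 ✓.


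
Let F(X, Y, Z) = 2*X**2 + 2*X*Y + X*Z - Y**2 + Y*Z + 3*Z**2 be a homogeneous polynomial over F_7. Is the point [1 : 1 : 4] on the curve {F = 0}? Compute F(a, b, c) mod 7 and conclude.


F(1,1,4) ≡ 3 (mod 7); P is NOT on the curve.

Evaluate F(1, 1, 4) term-by-term (mod 7).
  2*X**2 ↦ 2·1·1·1 = 2
  2*X*Y ↦ 2·1·1·1 = 2
  X*Z ↦ 1·1·1·4 = 4
  -Y**2 ↦ -1·1·1·1 = -1
  Y*Z ↦ 1·1·1·4 = 4
  3*Z**2 ↦ 3·1·1·16 = 48
Sum: F(1, 1, 4) = (2) + (2) + (4) + (-1) + (4) + (48) = 59.
Reducing mod 7: 59 ≡ 3 (mod 7).
Since F(a, b, c) ≡ 3 ≠ 0 (mod 7), P does NOT lie on the curve.


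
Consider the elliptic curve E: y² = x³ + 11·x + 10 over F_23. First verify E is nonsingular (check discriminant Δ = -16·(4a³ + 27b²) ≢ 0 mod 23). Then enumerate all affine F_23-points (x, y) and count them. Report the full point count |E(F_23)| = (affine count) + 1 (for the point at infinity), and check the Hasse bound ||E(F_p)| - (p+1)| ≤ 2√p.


Affine points = {(3, 1), (3, 22), (4, 7), (4, 16), (5, 11), (5, 12), (6, 4), (6, 19), (7, 4), (7, 19), (8, 9), (8, 14), (10, 4), (10, 19), (11, 6), (11, 17), (13, 2), (13, 21), (15, 10), (15, 13), (16, 2), (16, 21), (17, 2), (17, 21), (21, 7), (21, 16)}; affine count = 26; |E(F_23)| = 27.

Discriminant check: Δ ∝ 4a³ + 27b² = 4·11³ + 27·10² = 4·1331 + 27·100 ≡ 20 (mod 23). Nonzero ⇒ E is nonsingular.
For each x ∈ F_23, compute rhs = x³ + 11·x + 10 mod 23, then count y ∈ F_23 with y² ≡ rhs.
  x = 0: rhs = 10, matching y values: none (0 points).
  x = 1: rhs = 22, matching y values: none (0 points).
  x = 2: rhs = 17, matching y values: none (0 points).
  x = 3: rhs = 1, matching y values: 1, 22 (2 points).
  x = 4: rhs = 3, matching y values: 7, 16 (2 points).
  x = 5: rhs = 6, matching y values: 11, 12 (2 points).
  x = 6: rhs = 16, matching y values: 4, 19 (2 points).
  x = 7: rhs = 16, matching y values: 4, 19 (2 points).
  x = 8: rhs = 12, matching y values: 9, 14 (2 points).
  x = 9: rhs = 10, matching y values: none (0 points).
  x = 10: rhs = 16, matching y values: 4, 19 (2 points).
  x = 11: rhs = 13, matching y values: 6, 17 (2 points).
  x = 12: rhs = 7, matching y values: none (0 points).
  x = 13: rhs = 4, matching y values: 2, 21 (2 points).
  x = 14: rhs = 10, matching y values: none (0 points).
  x = 15: rhs = 8, matching y values: 10, 13 (2 points).
  x = 16: rhs = 4, matching y values: 2, 21 (2 points).
  x = 17: rhs = 4, matching y values: 2, 21 (2 points).
  x = 18: rhs = 14, matching y values: none (0 points).
  x = 19: rhs = 17, matching y values: none (0 points).
  x = 20: rhs = 19, matching y values: none (0 points).
  x = 21: rhs = 3, matching y values: 7, 16 (2 points).
  x = 22: rhs = 21, matching y values: none (0 points).
Total affine count: 26.
Full point count |E(F_23)| = 26 + 1 = 27.
Hasse bound: |27 − (23+1)| = |3| = 3 ≤ 2√23 ≈ 9.5917 ✓.


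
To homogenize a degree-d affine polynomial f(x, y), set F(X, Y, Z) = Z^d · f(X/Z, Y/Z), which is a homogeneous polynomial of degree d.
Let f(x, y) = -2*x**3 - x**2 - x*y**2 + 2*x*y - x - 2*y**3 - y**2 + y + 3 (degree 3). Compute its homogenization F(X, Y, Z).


F(X, Y, Z) = -2*X**3 - X**2*Z - X*Y**2 + 2*X*Y*Z - X*Z**2 - 2*Y**3 - Y**2*Z + Y*Z**2 + 3*Z**3

deg(f) = 3.
Substitute x = X/Z, y = Y/Z into f, then multiply by Z^3.
  monomial -2·x^3·y^0 ↦ -2·X^3·Y^0·Z^0.
  monomial -1·x^2·y^0 ↦ -1·X^2·Y^0·Z^1.
  monomial -1·x^1·y^2 ↦ -1·X^1·Y^2·Z^0.
  monomial 2·x^1·y^1 ↦ 2·X^1·Y^1·Z^1.
  monomial -1·x^1·y^0 ↦ -1·X^1·Y^0·Z^2.
  monomial -2·x^0·y^3 ↦ -2·X^0·Y^3·Z^0.
  monomial -1·x^0·y^2 ↦ -1·X^0·Y^2·Z^1.
  monomial 1·x^0·y^1 ↦ 1·X^0·Y^1·Z^2.
  monomial 3·x^0·y^0 ↦ 3·X^0·Y^0·Z^3.
Collecting: F(X, Y, Z) = -2*X**3 - X**2*Z - X*Y**2 + 2*X*Y*Z - X*Z**2 - 2*Y**3 - Y**2*Z + Y*Z**2 + 3*Z**3.


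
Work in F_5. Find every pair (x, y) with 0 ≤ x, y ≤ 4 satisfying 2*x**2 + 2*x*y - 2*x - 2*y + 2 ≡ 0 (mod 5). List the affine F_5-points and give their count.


Affine F_5-points: {(0, 1), (2, 2), (3, 4), (4, 4)}; count = 4.

For each of the 25 pairs (x, y) ∈ F_5², evaluate f(x, y) mod 5. Record the zeros.
  x = 0: [0↦2, 1↦0, 2↦3, 3↦1, 4↦4]  zeros at y ∈ {1}
  x = 1: [0↦2, 1↦2, 2↦2, 3↦2, 4↦2]  zeros at y ∈ ∅
  x = 2: [0↦1, 1↦3, 2↦0, 3↦2, 4↦4]  zeros at y ∈ {2}
  x = 3: [0↦4, 1↦3, 2↦2, 3↦1, 4↦0]  zeros at y ∈ {4}
  x = 4: [0↦1, 1↦2, 2↦3, 3↦4, 4↦0]  zeros at y ∈ {4}
Collecting zeros: affine points = {(0, 1), (2, 2), (3, 4), (4, 4)}.
Total count |C(F_5)_aff| = 4.


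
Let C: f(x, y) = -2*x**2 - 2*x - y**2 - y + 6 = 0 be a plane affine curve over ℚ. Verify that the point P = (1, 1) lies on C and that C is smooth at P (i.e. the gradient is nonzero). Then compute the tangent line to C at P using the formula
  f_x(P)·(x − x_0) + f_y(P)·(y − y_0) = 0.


Tangent line at P: -6*x - 3*y + 9 = 0.

Step 1: f(1, 1) = 0, so P lies on C.
Step 2: partial derivatives
  f_x(x, y) = -4*x - 2, f_y(x, y) = -2*y - 1.
  f_x(P) = -6, f_y(P) = -3 (gradient nonzero, so P is smooth).
Step 3: tangent line at P: -6·(x − 1) + -3·(y − 1) = 0.
Expanding: -6*x - 3*y + 9 = 0.


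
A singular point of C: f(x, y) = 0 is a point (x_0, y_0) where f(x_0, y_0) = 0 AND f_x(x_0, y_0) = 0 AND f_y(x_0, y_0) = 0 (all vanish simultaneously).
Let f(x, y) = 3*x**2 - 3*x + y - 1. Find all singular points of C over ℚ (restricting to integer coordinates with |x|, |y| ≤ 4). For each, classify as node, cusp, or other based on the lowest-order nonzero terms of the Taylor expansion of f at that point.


No singular points in the scanned grid; C is smooth there.

Compute partial derivatives:
  f_x = 6*x - 3.
  f_y = 1.
f_y = 1 is a nonzero constant, so f_y never vanishes: no point (x, y) can satisfy f = f_x = f_y = 0. In particular no (x, y) ∈ {−4, ..., 4}² is singular; the curve is smooth.


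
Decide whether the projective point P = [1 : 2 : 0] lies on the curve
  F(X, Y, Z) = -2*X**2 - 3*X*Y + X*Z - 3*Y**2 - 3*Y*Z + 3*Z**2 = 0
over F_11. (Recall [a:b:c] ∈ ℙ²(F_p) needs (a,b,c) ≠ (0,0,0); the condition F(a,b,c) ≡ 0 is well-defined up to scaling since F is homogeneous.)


F(1,2,0) ≡ 2 (mod 11); P is NOT on the curve.

Evaluate F(1, 2, 0) term-by-term (mod 11).
  -2*X**2 ↦ -2·1·1·1 = -2
  -3*X*Y ↦ -3·1·2·1 = -6
  X*Z ↦ 1·1·1·0 = 0
  -3*Y**2 ↦ -3·1·4·1 = -12
  -3*Y*Z ↦ -3·1·2·0 = 0
  3*Z**2 ↦ 3·1·1·0 = 0
Sum: F(1, 2, 0) = (-2) + (-6) + (0) + (-12) + (0) + (0) = -20.
Reducing mod 11: -20 ≡ 2 (mod 11).
Since F(a, b, c) ≡ 2 ≠ 0 (mod 11), P does NOT lie on the curve.


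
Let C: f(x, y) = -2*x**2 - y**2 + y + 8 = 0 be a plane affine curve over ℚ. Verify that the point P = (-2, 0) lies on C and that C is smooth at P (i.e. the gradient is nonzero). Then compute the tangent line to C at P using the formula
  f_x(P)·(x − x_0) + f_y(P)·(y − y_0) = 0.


Tangent line at P: 8*x + y + 16 = 0.

Step 1: f(-2, 0) = 0, so P lies on C.
Step 2: partial derivatives
  f_x(x, y) = -4*x, f_y(x, y) = 1 - 2*y.
  f_x(P) = 8, f_y(P) = 1 (gradient nonzero, so P is smooth).
Step 3: tangent line at P: 8·(x − -2) + 1·(y − 0) = 0.
Expanding: 8*x + y + 16 = 0.


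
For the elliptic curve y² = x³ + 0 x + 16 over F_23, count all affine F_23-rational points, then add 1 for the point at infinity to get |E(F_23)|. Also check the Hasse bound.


Affine points = {(0, 4), (0, 19), (2, 1), (2, 22), (5, 7), (5, 16), (6, 5), (6, 18), (9, 3), (9, 20), (10, 2), (10, 21), (11, 6), (11, 17), (14, 0), (16, 8), (16, 15), (18, 11), (18, 12), (20, 9), (20, 14), (21, 10), (21, 13)}; affine count = 23; |E(F_23)| = 24.

Discriminant check: Δ ∝ 4a³ + 27b² = 4·0³ + 27·16² = 4·0 + 27·256 ≡ 12 (mod 23). Nonzero ⇒ E is nonsingular.
For each x ∈ F_23, compute rhs = x³ + 0·x + 16 mod 23, then count y ∈ F_23 with y² ≡ rhs.
  x = 0: rhs = 16, matching y values: 4, 19 (2 points).
  x = 1: rhs = 17, matching y values: none (0 points).
  x = 2: rhs = 1, matching y values: 1, 22 (2 points).
  x = 3: rhs = 20, matching y values: none (0 points).
  x = 4: rhs = 11, matching y values: none (0 points).
  x = 5: rhs = 3, matching y values: 7, 16 (2 points).
  x = 6: rhs = 2, matching y values: 5, 18 (2 points).
  x = 7: rhs = 14, matching y values: none (0 points).
  x = 8: rhs = 22, matching y values: none (0 points).
  x = 9: rhs = 9, matching y values: 3, 20 (2 points).
  x = 10: rhs = 4, matching y values: 2, 21 (2 points).
  x = 11: rhs = 13, matching y values: 6, 17 (2 points).
  x = 12: rhs = 19, matching y values: none (0 points).
  x = 13: rhs = 5, matching y values: none (0 points).
  x = 14: rhs = 0, matching y values: 0 (1 points).
  x = 15: rhs = 10, matching y values: none (0 points).
  x = 16: rhs = 18, matching y values: 8, 15 (2 points).
  x = 17: rhs = 7, matching y values: none (0 points).
  x = 18: rhs = 6, matching y values: 11, 12 (2 points).
  x = 19: rhs = 21, matching y values: none (0 points).
  x = 20: rhs = 12, matching y values: 9, 14 (2 points).
  x = 21: rhs = 8, matching y values: 10, 13 (2 points).
  x = 22: rhs = 15, matching y values: none (0 points).
Total affine count: 23.
Full point count |E(F_23)| = 23 + 1 = 24.
Hasse bound: |24 − (23+1)| = |0| = 0 ≤ 2√23 ≈ 9.5917 ✓.


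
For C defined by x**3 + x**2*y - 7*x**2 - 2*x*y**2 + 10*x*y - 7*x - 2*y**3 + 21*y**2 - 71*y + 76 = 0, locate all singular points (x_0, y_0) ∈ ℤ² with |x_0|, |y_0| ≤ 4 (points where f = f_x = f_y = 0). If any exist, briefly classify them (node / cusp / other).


Singular points: {(1, 3)}; classification: node.

Compute partial derivatives:
  f_x = 3*x**2 + 2*x*y - 14*x - 2*y**2 + 10*y - 7.
  f_y = x**2 - 4*x*y + 10*x - 6*y**2 + 42*y - 71.
Scan x_0 ∈ {−4, ..., 4}. For each x_0, f_y(x_0, y) is a polynomial in y; find its integer roots y ∈ {−4, ..., 4}, then test f_x and f at those candidates.
  x = -4: f_y(-4, y) = -6*y**2 + 58*y - 95; no integer root y with |y| ≤ 4.
  x = -3: f_y(-3, y) = -6*y**2 + 54*y - 92; no integer root y with |y| ≤ 4.
  x = -2: f_y(-2, y) = -6*y**2 + 50*y - 87; no integer root y with |y| ≤ 4.
  x = -1: f_y(-1, y) = -6*y**2 + 46*y - 80; no integer root y with |y| ≤ 4.
  x = 0: f_y(0, y) = -6*y**2 + 42*y - 71; no integer root y with |y| ≤ 4.
  x = 1: f_y(1, y) = -6*y**2 + 38*y - 60; vanishes at y ∈ {3}. (1, 3): f_x = 0, f = 0 — SINGULAR.
  x = 2: f_y(2, y) = -6*y**2 + 34*y - 47; no integer root y with |y| ≤ 4.
  x = 3: f_y(3, y) = -6*y**2 + 30*y - 32; no integer root y with |y| ≤ 4.
  x = 4: f_y(4, y) = -6*y**2 + 26*y - 15; no integer root y with |y| ≤ 4.
Only singular point on the grid: (1, 3).
Classify: substitute x = 1 + u, y = 3 + v and expand: f = u**3 + u**2*v - u**2 - 2*u*v**2 - 2*v**3 + v**2.
No constant or linear terms (consistent with a singular point). Quadratic part: -u**2 + v**2. Cubic part: u**3 + u**2*v - 2*u*v**2 - 2*v**3.
The quadratic part v**2 - u**2 = (v − u)(v + u) splits into two distinct linear factors, so there are two distinct tangent lines y − 3 = ±(x − 1) — this is a node (ordinary double point).
Classification: node.
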